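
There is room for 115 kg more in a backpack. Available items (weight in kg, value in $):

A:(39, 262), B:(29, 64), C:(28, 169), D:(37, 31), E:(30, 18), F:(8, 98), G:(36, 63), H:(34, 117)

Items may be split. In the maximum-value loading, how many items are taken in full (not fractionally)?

4

Order: F (98/8=12.25) > A (262/39=6.72) > C (169/28=6.04) > H (117/34=3.44) > B (64/29=2.21) > G (63/36=1.75) > D (31/37=0.84) > E (18/30=0.60)
Fill: take F (8 @ 98) → take A (39 @ 262) → take C (28 @ 169) → take H (34 @ 117) → take 6/29 of B → 13.24; 115/115 used.
4 item(s) taken whole; one partial (take 6/29 of B).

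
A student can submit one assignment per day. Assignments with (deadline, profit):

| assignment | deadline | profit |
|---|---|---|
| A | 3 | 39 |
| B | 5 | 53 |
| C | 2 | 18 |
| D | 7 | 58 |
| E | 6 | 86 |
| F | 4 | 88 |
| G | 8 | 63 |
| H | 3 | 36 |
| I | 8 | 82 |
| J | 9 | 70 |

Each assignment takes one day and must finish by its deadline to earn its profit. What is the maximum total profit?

By profit: F(d4,88), E(d6,86), I(d8,82), J(d9,70), G(d8,63), D(d7,58), B(d5,53), A(d3,39), H(d3,36), C(d2,18)
F→slot 4; E→slot 6; I→slot 8; J→slot 9; G→slot 7; D→slot 5; B→slot 3; A→slot 2; H→slot 1; C skipped.
Profit = 36 + 39 + 53 + 88 + 58 + 86 + 63 + 82 + 70 = 575

575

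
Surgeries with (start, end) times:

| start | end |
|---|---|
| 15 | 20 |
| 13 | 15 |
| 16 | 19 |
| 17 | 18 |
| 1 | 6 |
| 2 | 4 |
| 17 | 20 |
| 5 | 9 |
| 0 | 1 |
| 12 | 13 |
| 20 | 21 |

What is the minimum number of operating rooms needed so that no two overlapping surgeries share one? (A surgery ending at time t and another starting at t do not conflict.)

4

starts: [0, 1, 2, 5, 12, 13, 15, 16, 17, 17, 20]
ends:   [1, 4, 6, 9, 13, 15, 18, 19, 20, 20, 21]
s0→1 e1→0 s1→1 s2→2 e4→1 s5→2 e6→1 e9→0 s12→1 e13→0 s13→1 e15→0 s15→1 s16→2 s17→3 s17→4  — peak 4.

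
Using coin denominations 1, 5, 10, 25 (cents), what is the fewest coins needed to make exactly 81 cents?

Greedy: take as many of the largest coin as possible, then repeat with the remainder.
81 − 3×25→6 − 1×5→1 − 1×1→0
Total coins = 3 + 1 + 1 = 5

5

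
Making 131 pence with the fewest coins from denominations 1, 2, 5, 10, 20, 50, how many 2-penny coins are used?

131 = 2×50 + 1×20 + 1×10 + 1×1
Count of 2: 0

0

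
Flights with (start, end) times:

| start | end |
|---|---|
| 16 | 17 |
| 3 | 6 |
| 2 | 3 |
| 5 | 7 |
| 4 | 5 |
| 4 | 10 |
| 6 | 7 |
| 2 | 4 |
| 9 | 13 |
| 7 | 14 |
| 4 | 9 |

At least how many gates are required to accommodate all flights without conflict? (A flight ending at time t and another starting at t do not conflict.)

4

starts: [2, 2, 3, 4, 4, 4, 5, 6, 7, 9, 16]
ends:   [3, 4, 5, 6, 7, 7, 9, 10, 13, 14, 17]
s2→1 s2→2 e3→1 s3→2 e4→1 s4→2 s4→3 s4→4  — peak 4.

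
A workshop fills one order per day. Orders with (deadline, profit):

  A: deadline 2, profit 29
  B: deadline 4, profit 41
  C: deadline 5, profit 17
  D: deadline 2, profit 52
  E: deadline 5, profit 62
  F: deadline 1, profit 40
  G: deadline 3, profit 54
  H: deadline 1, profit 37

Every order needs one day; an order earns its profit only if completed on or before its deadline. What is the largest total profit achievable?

By profit: E(d5,62), G(d3,54), D(d2,52), B(d4,41), F(d1,40), H(d1,37), A(d2,29), C(d5,17)
E→slot 5; G→slot 3; D→slot 2; B→slot 4; F→slot 1; H skipped; A skipped; C skipped.
Profit = 40 + 52 + 54 + 41 + 62 = 249

249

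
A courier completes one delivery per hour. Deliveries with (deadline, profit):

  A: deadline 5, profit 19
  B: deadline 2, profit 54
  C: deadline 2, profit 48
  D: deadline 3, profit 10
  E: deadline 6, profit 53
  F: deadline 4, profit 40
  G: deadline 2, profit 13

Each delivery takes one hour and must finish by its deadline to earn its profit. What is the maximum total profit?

224

Profit order: B=54 E=53 C=48 F=40 A=19 G=13 D=10
Assign: B→slot 2, E→slot 6, C→slot 1, F→slot 4, A→slot 5, G skipped, D→slot 3.
Slots: [1:C] [2:B] [3:D] [4:F] [5:A] [6:E]
Profit = 48 + 54 + 10 + 40 + 19 + 53 = 224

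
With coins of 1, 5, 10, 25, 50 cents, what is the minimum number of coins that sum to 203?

Use the largest denomination that fits, subtract, and repeat.
203 = 4×50 + 3×1
Total coins = 4 + 3 = 7

7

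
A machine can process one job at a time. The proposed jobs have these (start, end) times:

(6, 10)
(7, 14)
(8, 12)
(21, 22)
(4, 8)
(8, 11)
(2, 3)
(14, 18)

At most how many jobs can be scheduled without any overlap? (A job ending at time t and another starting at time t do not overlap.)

5

Sorted by end: (2,3)  (4,8)  (6,10)  (8,11)  (8,12)  (7,14)  (14,18)  (21,22)
take (2,3); take (4,8); skip (6,10); take (8,11); take (14,18); take (21,22).
Selected 5 jobs.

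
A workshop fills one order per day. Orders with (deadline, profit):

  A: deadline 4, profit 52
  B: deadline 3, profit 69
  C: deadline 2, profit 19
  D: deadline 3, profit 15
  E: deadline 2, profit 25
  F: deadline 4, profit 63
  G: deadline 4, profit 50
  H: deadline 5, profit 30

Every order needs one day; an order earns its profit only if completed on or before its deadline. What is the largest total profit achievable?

Profit order: B=69 F=63 A=52 G=50 H=30 E=25 C=19 D=15
Assign: B→slot 3, F→slot 4, A→slot 2, G→slot 1, H→slot 5, E skipped, C skipped, D skipped.
Slots: [1:G] [2:A] [3:B] [4:F] [5:H]
Profit = 50 + 52 + 69 + 63 + 30 = 264

264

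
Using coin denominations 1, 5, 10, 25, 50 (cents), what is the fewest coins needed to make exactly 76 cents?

3

Use the largest denomination that fits, subtract, and repeat.
76 = 1×50 + 1×25 + 1×1
Total coins = 1 + 1 + 1 = 3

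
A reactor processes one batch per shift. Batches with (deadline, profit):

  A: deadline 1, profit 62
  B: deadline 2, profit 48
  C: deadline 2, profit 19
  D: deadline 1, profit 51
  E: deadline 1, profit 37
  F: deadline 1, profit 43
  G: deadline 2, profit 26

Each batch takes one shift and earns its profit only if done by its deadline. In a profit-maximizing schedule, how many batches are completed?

2

Profit order: A=62 D=51 B=48 F=43 E=37 G=26 C=19
Assign: A→slot 1, D skipped, B→slot 2, F skipped, E skipped, G skipped, C skipped.
Slots: [1:A] [2:B]
2 of 7 scheduled.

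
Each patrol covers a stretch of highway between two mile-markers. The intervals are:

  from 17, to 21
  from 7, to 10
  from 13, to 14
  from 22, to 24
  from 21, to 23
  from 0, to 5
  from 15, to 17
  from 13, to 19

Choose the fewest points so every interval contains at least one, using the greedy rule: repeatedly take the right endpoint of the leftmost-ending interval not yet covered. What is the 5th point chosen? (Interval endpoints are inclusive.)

By right end: [0,5]  [7,10]  [13,14]  [15,17]  [13,19]  [17,21]  [21,23]  [22,24]
[0,5] uncovered → point at 5; [7,10] uncovered → point at 10; [13,14] uncovered → point at 14; [15,17] uncovered → point at 17; [21,23] uncovered → point at 23.
Points: 5, 10, 14, 17, 23 (5 total).

23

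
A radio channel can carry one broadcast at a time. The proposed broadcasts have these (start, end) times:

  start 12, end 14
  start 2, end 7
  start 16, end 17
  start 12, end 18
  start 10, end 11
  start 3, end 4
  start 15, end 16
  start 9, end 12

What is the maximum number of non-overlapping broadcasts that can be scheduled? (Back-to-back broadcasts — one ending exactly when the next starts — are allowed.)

Sorted by end: (3,4)  (2,7)  (10,11)  (9,12)  (12,14)  (15,16)  (16,17)  (12,18)
take (3,4); take (10,11); skip (9,12); take (12,14); take (15,16); take (16,17).
Selected 5 broadcasts.

5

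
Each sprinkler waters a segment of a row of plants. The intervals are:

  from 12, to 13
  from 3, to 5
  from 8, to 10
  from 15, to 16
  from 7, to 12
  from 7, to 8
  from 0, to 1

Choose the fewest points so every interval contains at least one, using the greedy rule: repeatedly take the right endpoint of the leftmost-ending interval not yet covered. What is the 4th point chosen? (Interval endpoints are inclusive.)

13

Sorted: [0,1] [3,5] [7,8] [8,10] [7,12] [12,13] [15,16]
{[0,1]} hit by 1; {[3,5]} hit by 5; {[7,8],[8,10],[7,12]} hit by 8; {[12,13]} hit by 13; {[15,16]} hit by 16.
Points: 1, 5, 8, 13, 16 (5 total).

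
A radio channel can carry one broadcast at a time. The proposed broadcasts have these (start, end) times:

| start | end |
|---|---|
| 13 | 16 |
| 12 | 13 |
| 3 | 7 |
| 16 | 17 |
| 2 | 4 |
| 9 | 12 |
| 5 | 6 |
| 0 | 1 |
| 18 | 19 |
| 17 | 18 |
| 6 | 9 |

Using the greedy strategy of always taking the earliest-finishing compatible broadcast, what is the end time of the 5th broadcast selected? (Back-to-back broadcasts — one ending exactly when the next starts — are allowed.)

Sorted by end: (0,1)  (2,4)  (5,6)  (3,7)  (6,9)  (9,12)  (12,13)  (13,16)  (16,17)  (17,18)  (18,19)
take (0,1); take (2,4); take (5,6); take (6,9); take (9,12); take (12,13); take (13,16); take (16,17); take (17,18); take (18,19).
Selected: (0,1) (2,4) (5,6) (6,9) (9,12) (12,13) (13,16) (16,17) (17,18) (18,19)

12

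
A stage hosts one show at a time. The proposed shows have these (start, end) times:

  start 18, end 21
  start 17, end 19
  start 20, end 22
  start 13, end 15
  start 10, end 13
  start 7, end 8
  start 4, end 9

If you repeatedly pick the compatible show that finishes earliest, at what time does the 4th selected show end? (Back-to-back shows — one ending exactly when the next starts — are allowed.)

Sorted by end: (7,8)  (4,9)  (10,13)  (13,15)  (17,19)  (18,21)  (20,22)
take (7,8); skip (4,9); take (10,13); take (13,15); take (17,19); take (20,22).
Selected: (7,8) (10,13) (13,15) (17,19) (20,22)

19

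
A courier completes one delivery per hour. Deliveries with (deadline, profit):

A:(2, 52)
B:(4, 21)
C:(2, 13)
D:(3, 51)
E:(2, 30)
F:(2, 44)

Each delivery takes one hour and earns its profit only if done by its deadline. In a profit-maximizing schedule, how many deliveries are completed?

4

Sort by profit descending; place each in the latest free slot ≤ its deadline.
Profit order: A=52 D=51 F=44 E=30 B=21 C=13
Assign: A→slot 2, D→slot 3, F→slot 1, E skipped, B→slot 4, C skipped.
Slots: [1:F] [2:A] [3:D] [4:B]
4 of 6 scheduled.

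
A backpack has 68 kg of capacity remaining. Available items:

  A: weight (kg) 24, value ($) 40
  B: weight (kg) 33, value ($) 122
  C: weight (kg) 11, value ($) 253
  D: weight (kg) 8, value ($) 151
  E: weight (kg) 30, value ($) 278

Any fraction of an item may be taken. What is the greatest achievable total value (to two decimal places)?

752.24

Order: C (253/11=23.00) > D (151/8=18.88) > E (278/30=9.27) > B (122/33=3.70) > A (40/24=1.67)
Fill: take C (11 @ 253) → take D (8 @ 151) → take E (30 @ 278) → take 19/33 of B → 70.24; 68/68 used.
Total value = 752.24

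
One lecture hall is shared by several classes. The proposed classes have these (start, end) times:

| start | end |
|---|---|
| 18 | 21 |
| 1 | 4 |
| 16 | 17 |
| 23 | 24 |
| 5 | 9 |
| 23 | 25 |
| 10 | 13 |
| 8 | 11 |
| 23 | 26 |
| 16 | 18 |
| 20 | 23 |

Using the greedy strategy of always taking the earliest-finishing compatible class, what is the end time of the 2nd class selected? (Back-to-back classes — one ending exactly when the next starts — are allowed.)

Sort by end time and greedily take each interval whose start is ≥ the last chosen end.
Sorted by end: (1,4)  (5,9)  (8,11)  (10,13)  (16,17)  (16,18)  (18,21)  (20,23)  (23,24)  (23,25)  (23,26)
take (1,4); take (5,9); take (10,13); take (16,17); take (18,21); take (23,24); skip (23,25); skip (23,26).
Selected: (1,4) (5,9) (10,13) (16,17) (18,21) (23,24)

9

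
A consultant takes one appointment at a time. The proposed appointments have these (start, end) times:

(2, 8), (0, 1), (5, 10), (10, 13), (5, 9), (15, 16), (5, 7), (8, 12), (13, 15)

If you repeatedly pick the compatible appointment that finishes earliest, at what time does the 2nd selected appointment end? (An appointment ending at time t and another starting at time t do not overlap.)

Order by finish time; keep every interval that doesn't clash with the previous kept one.
Sorted by end: (0,1)  (5,7)  (2,8)  (5,9)  (5,10)  (8,12)  (10,13)  (13,15)  (15,16)
take (0,1); take (5,7); skip (2,8); skip (5,9); skip (5,10); take (8,12); skip (10,13); take (13,15); take (15,16).
Selected: (0,1) (5,7) (8,12) (13,15) (15,16)

7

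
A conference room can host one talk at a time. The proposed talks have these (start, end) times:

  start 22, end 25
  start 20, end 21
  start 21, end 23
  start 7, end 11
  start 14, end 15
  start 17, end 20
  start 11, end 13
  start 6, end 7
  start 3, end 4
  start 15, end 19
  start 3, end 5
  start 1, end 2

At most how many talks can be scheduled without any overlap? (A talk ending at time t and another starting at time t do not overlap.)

9

Sorted by end: (1,2)  (3,4)  (3,5)  (6,7)  (7,11)  (11,13)  (14,15)  (15,19)  (17,20)  (20,21)  (21,23)  (22,25)
take (1,2); take (3,4); take (6,7); take (7,11); take (11,13); take (14,15); take (15,19); take (20,21); take (21,23); skip (22,25).
Selected 9 talks.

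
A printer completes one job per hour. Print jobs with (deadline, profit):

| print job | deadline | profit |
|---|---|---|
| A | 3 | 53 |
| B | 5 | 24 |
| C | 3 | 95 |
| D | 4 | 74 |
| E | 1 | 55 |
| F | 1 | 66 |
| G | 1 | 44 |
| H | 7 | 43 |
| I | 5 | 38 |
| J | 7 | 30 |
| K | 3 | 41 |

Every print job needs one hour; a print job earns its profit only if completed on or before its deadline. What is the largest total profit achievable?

By profit: C(d3,95), D(d4,74), F(d1,66), E(d1,55), A(d3,53), G(d1,44), H(d7,43), K(d3,41), I(d5,38), J(d7,30), B(d5,24)
C→slot 3; D→slot 4; F→slot 1; E skipped; A→slot 2; G skipped; H→slot 7; K skipped; I→slot 5; J→slot 6; B skipped.
Profit = 66 + 53 + 95 + 74 + 38 + 30 + 43 = 399

399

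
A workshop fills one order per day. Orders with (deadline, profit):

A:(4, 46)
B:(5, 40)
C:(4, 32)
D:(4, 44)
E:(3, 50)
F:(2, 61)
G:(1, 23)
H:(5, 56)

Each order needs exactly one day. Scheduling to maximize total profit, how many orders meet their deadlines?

5

Sort by profit descending; place each in the latest free slot ≤ its deadline.
Profit order: F=61 H=56 E=50 A=46 D=44 B=40 C=32 G=23
Assign: F→slot 2, H→slot 5, E→slot 3, A→slot 4, D→slot 1, B skipped, C skipped, G skipped.
Slots: [1:D] [2:F] [3:E] [4:A] [5:H]
5 of 8 scheduled.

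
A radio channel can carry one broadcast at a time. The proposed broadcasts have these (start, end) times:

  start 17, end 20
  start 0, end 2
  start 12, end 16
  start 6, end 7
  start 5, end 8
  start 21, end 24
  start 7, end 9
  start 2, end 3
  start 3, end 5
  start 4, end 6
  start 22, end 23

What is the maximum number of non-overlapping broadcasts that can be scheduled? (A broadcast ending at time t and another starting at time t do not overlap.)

8

By end time: (0,2), (2,3), (3,5), (4,6), (6,7), (5,8), (7,9), (12,16), (17,20), (22,23), (21,24).
Pick (0,2); next start ≥ 2 → (2,3); next start ≥ 3 → (3,5); next start ≥ 5 → (6,7); next start ≥ 7 → (7,9); next start ≥ 9 → (12,16); next start ≥ 16 → (17,20); next start ≥ 20 → (22,23).
Selected 8 broadcasts.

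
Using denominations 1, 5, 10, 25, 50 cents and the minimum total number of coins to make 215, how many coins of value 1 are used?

215 = 4×50 + 1×10 + 1×5
Count of 1: 0

0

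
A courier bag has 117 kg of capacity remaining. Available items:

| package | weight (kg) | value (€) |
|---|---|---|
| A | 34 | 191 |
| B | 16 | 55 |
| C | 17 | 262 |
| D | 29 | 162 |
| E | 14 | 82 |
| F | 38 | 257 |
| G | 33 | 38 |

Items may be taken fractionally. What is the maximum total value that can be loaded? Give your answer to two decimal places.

870.21

Sort by value per unit weight and fill in that order.
Ratios (sorted): C 15.41, F 6.76, E 5.86, A 5.62, D 5.59, B 3.44, G 1.15
take C (17 @ 262); take F (38 @ 257); take E (14 @ 82); take A (34 @ 191); take 14/29 of D → 78.21. Capacity used 117/117.
Total value = 870.21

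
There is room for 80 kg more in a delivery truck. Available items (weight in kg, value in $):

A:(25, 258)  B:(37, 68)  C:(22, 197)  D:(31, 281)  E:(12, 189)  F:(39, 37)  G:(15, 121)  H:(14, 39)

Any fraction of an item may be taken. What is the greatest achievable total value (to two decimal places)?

835.45

Order: E (189/12=15.75) > A (258/25=10.32) > D (281/31=9.06) > C (197/22=8.95) > G (121/15=8.07) > H (39/14=2.79) > B (68/37=1.84) > F (37/39=0.95)
Fill: take E (12 @ 189) → take A (25 @ 258) → take D (31 @ 281) → take 12/22 of C → 107.45; 80/80 used.
Total value = 835.45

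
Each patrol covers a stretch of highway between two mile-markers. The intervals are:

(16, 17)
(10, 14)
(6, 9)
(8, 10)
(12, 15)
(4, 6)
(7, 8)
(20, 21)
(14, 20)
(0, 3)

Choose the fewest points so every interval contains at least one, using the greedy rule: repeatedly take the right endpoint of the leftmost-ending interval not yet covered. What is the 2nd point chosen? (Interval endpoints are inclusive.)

By right end: [0,3]  [4,6]  [7,8]  [6,9]  [8,10]  [10,14]  [12,15]  [16,17]  [14,20]  [20,21]
[0,3] uncovered → point at 3; [4,6] uncovered → point at 6; [7,8] uncovered → point at 8; [10,14] uncovered → point at 14; [16,17] uncovered → point at 17; [20,21] uncovered → point at 21.
Points: 3, 6, 8, 14, 17, 21 (6 total).

6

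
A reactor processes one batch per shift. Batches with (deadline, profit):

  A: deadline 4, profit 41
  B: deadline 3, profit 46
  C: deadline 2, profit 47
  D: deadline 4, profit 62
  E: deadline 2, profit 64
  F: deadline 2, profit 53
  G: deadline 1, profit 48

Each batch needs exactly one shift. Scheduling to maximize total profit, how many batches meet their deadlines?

Take jobs in profit order; each goes to the latest open slot no later than its deadline.
By profit: E(d2,64), D(d4,62), F(d2,53), G(d1,48), C(d2,47), B(d3,46), A(d4,41)
E→slot 2; D→slot 4; F→slot 1; G skipped; C skipped; B→slot 3; A skipped.
4 of 7 scheduled.

4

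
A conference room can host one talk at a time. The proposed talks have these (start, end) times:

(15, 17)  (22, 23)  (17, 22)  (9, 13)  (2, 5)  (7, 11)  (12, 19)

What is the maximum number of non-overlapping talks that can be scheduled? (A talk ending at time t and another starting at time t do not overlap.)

5

Order by finish time; keep every interval that doesn't clash with the previous kept one.
Sorted by end: (2,5)  (7,11)  (9,13)  (15,17)  (12,19)  (17,22)  (22,23)
take (2,5); take (7,11); skip (9,13); take (15,17); skip (12,19); take (17,22); take (22,23).
Selected 5 talks.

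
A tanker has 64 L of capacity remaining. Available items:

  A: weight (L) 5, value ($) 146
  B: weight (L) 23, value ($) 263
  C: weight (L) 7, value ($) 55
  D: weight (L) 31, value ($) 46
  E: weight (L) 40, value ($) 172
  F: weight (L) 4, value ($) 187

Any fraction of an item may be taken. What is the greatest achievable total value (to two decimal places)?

758.50

Order: F (187/4=46.75) > A (146/5=29.20) > B (263/23=11.43) > C (55/7=7.86) > E (172/40=4.30) > D (46/31=1.48)
Fill: take F (4 @ 187) → take A (5 @ 146) → take B (23 @ 263) → take C (7 @ 55) → take 25/40 of E → 107.50; 64/64 used.
Total value = 758.50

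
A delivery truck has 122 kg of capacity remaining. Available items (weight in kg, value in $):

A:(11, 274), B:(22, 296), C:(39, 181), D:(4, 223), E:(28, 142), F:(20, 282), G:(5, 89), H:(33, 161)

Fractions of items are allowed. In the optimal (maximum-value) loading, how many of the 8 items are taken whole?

6

Greedy by value/weight ratio, highest first.
Ratios (sorted): D 55.75, A 24.91, G 17.80, F 14.10, B 13.45, E 5.07, H 4.88, C 4.64
take D (4 @ 223); take A (11 @ 274); take G (5 @ 89); take F (20 @ 282); take B (22 @ 296); take E (28 @ 142); take 32/33 of H → 156.12. Capacity used 122/122.
6 item(s) taken whole; one partial (take 32/33 of H).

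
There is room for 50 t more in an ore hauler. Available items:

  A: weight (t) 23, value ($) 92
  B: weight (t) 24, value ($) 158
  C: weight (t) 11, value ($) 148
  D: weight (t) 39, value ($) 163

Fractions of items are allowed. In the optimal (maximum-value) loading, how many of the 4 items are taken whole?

Ratios (sorted): C 13.45, B 6.58, D 4.18, A 4.00
take C (11 @ 148); take B (24 @ 158); take 15/39 of D → 62.69. Capacity used 50/50.
2 item(s) taken whole; one partial (take 15/39 of D).

2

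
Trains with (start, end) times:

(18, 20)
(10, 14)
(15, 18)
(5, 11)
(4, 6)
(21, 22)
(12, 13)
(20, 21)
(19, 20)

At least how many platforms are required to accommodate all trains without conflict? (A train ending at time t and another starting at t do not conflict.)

Count concurrent intervals with a sweep; the peak is the room count.
starts: [4, 5, 10, 12, 15, 18, 19, 20, 21]
ends:   [6, 11, 13, 14, 18, 20, 20, 21, 22]
s4→1 s5→2  — peak 2.

2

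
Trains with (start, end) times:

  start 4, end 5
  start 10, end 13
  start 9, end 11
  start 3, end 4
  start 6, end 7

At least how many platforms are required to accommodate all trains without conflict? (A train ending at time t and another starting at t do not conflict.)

2

Count concurrent intervals with a sweep; the peak is the room count.
starts: [3, 4, 6, 9, 10]
ends:   [4, 5, 7, 11, 13]
s3→1 e4→0 s4→1 e5→0 s6→1 e7→0 s9→1 s10→2  — peak 2.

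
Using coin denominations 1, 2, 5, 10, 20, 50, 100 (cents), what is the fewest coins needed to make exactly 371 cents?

371 − 3×100→71 − 1×50→21 − 1×20→1 − 1×1→0
Total coins = 3 + 1 + 1 + 1 = 6

6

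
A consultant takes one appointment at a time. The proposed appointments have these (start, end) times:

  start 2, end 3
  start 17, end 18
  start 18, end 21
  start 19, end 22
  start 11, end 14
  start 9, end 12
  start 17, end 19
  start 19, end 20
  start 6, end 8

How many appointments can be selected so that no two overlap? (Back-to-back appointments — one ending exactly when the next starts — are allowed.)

5

Sorted by end: (2,3)  (6,8)  (9,12)  (11,14)  (17,18)  (17,19)  (19,20)  (18,21)  (19,22)
take (2,3); take (6,8); take (9,12); take (17,18); take (19,20).
Selected 5 appointments.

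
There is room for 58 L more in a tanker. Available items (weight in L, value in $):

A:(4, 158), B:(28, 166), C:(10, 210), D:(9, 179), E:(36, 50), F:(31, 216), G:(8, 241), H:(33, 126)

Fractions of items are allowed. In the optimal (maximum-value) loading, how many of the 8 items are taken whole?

4

Sort by value per unit weight and fill in that order.
Order: A (158/4=39.50) > G (241/8=30.12) > C (210/10=21.00) > D (179/9=19.89) > F (216/31=6.97) > B (166/28=5.93) > H (126/33=3.82) > E (50/36=1.39)
Fill: take A (4 @ 158) → take G (8 @ 241) → take C (10 @ 210) → take D (9 @ 179) → take 27/31 of F → 188.13; 58/58 used.
4 item(s) taken whole; one partial (take 27/31 of F).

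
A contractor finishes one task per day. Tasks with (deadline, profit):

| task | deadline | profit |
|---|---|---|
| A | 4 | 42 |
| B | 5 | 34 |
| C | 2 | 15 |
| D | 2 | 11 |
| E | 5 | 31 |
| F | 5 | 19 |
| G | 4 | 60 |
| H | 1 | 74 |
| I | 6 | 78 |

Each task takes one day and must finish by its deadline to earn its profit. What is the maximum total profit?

By profit: I(d6,78), H(d1,74), G(d4,60), A(d4,42), B(d5,34), E(d5,31), F(d5,19), C(d2,15), D(d2,11)
I→slot 6; H→slot 1; G→slot 4; A→slot 3; B→slot 5; E→slot 2; F skipped; C skipped; D skipped.
Profit = 74 + 31 + 42 + 60 + 34 + 78 = 319

319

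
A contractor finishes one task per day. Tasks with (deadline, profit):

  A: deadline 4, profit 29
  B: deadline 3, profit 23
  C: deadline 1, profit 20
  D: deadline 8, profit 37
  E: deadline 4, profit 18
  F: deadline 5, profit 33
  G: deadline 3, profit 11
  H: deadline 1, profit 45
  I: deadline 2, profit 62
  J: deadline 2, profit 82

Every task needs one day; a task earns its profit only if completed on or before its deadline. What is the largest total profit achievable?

266

Sort by profit descending; place each in the latest free slot ≤ its deadline.
By profit: J(d2,82), I(d2,62), H(d1,45), D(d8,37), F(d5,33), A(d4,29), B(d3,23), C(d1,20), E(d4,18), G(d3,11)
J→slot 2; I→slot 1; H skipped; D→slot 8; F→slot 5; A→slot 4; B→slot 3; C skipped; E skipped; G skipped.
Profit = 62 + 82 + 23 + 29 + 33 + 37 = 266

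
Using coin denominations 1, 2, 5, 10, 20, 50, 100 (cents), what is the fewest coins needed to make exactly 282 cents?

6

282 − 2×100→82 − 1×50→32 − 1×20→12 − 1×10→2 − 1×2→0
Total coins = 2 + 1 + 1 + 1 + 1 = 6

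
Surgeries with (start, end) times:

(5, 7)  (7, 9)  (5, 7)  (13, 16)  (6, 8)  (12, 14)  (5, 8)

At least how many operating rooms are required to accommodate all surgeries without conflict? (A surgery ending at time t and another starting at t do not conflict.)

4

The answer is the maximum number of intervals overlapping at any instant.
starts: [5, 5, 5, 6, 7, 12, 13]
ends:   [7, 7, 8, 8, 9, 14, 16]
s5→1 s5→2 s5→3 s6→4  — peak 4.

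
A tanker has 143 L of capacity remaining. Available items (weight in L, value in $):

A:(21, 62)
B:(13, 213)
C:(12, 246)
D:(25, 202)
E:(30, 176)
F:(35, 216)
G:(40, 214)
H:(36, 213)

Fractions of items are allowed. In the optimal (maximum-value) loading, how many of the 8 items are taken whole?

5

Sort by value per unit weight and fill in that order.
Order: C (246/12=20.50) > B (213/13=16.38) > D (202/25=8.08) > F (216/35=6.17) > H (213/36=5.92) > E (176/30=5.87) > G (214/40=5.35) > A (62/21=2.95)
Fill: take C (12 @ 246) → take B (13 @ 213) → take D (25 @ 202) → take F (35 @ 216) → take H (36 @ 213) → take 22/30 of E → 129.07; 143/143 used.
5 item(s) taken whole; one partial (take 22/30 of E).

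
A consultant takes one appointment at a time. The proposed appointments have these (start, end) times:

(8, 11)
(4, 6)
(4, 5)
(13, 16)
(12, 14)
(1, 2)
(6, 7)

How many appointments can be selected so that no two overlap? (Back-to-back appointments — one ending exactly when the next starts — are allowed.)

5

Greedy by earliest finish: after sorting by end time, pick each interval compatible with the last pick.
Sorted by end: (1,2)  (4,5)  (4,6)  (6,7)  (8,11)  (12,14)  (13,16)
take (1,2); take (4,5); take (6,7); take (8,11); take (12,14).
Selected 5 appointments.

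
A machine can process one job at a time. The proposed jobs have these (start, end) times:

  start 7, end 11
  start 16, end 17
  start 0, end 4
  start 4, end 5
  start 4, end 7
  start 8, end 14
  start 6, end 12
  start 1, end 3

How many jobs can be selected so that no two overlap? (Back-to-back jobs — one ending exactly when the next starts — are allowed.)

4

Greedy by earliest finish: after sorting by end time, pick each interval compatible with the last pick.
By end time: (1,3), (0,4), (4,5), (4,7), (7,11), (6,12), (8,14), (16,17).
Pick (1,3); next start ≥ 3 → (4,5); next start ≥ 5 → (7,11); next start ≥ 11 → (16,17).
Selected 4 jobs.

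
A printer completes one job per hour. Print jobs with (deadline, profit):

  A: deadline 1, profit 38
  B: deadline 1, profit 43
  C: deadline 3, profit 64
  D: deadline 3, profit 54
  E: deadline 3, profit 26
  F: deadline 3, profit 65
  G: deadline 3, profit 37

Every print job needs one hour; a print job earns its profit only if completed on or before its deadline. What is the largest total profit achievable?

Profit order: F=65 C=64 D=54 B=43 A=38 G=37 E=26
Assign: F→slot 3, C→slot 2, D→slot 1, B skipped, A skipped, G skipped, E skipped.
Slots: [1:D] [2:C] [3:F]
Profit = 54 + 64 + 65 = 183

183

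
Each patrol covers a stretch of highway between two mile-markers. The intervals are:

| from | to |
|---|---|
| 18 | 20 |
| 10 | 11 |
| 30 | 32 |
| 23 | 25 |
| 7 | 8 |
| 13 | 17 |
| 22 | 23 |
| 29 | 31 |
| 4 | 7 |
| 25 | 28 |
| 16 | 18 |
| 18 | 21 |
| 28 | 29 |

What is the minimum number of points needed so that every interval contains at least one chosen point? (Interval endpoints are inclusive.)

Sorted: [4,7] [7,8] [10,11] [13,17] [16,18] [18,20] [18,21] [22,23] [23,25] [25,28] [28,29] [29,31] [30,32]
{[4,7],[7,8]} hit by 7; {[10,11]} hit by 11; {[13,17],[16,18]} hit by 17; {[18,20],[18,21]} hit by 20; {[22,23],[23,25]} hit by 23; {[25,28],[28,29]} hit by 28; {[29,31],[30,32]} hit by 31.
Points: 7, 11, 17, 20, 23, 28, 31 (7 total).

7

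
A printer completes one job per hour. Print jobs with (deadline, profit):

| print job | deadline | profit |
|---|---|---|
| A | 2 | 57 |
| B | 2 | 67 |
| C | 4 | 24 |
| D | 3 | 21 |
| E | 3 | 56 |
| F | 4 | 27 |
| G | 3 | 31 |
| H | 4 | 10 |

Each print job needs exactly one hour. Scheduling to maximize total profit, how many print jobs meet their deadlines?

Sort by profit descending; place each in the latest free slot ≤ its deadline.
By profit: B(d2,67), A(d2,57), E(d3,56), G(d3,31), F(d4,27), C(d4,24), D(d3,21), H(d4,10)
B→slot 2; A→slot 1; E→slot 3; G skipped; F→slot 4; C skipped; D skipped; H skipped.
4 of 8 scheduled.

4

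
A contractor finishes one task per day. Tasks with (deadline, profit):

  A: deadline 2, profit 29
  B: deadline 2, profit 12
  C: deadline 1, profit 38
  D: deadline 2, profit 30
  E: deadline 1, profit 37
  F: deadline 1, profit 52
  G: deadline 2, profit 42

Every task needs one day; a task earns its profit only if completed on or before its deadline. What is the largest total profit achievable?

94

Take jobs in profit order; each goes to the latest open slot no later than its deadline.
By profit: F(d1,52), G(d2,42), C(d1,38), E(d1,37), D(d2,30), A(d2,29), B(d2,12)
F→slot 1; G→slot 2; C skipped; E skipped; D skipped; A skipped; B skipped.
Profit = 52 + 42 = 94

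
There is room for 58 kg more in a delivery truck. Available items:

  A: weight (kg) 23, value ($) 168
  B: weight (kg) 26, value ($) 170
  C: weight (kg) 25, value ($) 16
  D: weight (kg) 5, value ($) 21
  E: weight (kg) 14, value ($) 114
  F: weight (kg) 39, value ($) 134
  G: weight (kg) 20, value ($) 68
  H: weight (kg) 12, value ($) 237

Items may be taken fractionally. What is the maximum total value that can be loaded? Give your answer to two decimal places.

Greedy by value/weight ratio, highest first.
Ratios (sorted): H 19.75, E 8.14, A 7.30, B 6.54, D 4.20, F 3.44, G 3.40, C 0.64
take H (12 @ 237); take E (14 @ 114); take A (23 @ 168); take 9/26 of B → 58.85. Capacity used 58/58.
Total value = 577.85

577.85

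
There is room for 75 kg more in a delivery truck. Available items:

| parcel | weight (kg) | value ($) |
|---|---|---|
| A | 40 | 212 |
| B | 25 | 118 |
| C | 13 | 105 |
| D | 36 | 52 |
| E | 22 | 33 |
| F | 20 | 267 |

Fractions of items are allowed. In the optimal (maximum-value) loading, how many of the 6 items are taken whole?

Order: F (267/20=13.35) > C (105/13=8.08) > A (212/40=5.30) > B (118/25=4.72) > E (33/22=1.50) > D (52/36=1.44)
Fill: take F (20 @ 267) → take C (13 @ 105) → take A (40 @ 212) → take 2/25 of B → 9.44; 75/75 used.
3 item(s) taken whole; one partial (take 2/25 of B).

3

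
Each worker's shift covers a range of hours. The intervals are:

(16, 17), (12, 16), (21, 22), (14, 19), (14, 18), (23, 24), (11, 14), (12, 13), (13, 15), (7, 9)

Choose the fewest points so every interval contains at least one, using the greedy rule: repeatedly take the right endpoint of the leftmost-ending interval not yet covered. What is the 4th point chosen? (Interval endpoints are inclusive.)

22

Process intervals by earliest right end; each time one isn't hit yet, stab at its right endpoint.
By right end: [7,9]  [12,13]  [11,14]  [13,15]  [12,16]  [16,17]  [14,18]  [14,19]  [21,22]  [23,24]
[7,9] uncovered → point at 9; [12,13] uncovered → point at 13; [16,17] uncovered → point at 17; [21,22] uncovered → point at 22; [23,24] uncovered → point at 24.
Points: 9, 13, 17, 22, 24 (5 total).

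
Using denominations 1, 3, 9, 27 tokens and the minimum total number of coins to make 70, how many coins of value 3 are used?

Use the largest denomination that fits, subtract, and repeat.
70 − 2×27→16 − 1×9→7 − 2×3→1 − 1×1→0
Count of 3: 2

2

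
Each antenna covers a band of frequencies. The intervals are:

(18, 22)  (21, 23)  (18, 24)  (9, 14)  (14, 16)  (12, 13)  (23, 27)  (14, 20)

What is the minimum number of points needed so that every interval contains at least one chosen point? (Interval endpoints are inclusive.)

4

Sorted: [12,13] [9,14] [14,16] [14,20] [18,22] [21,23] [18,24] [23,27]
{[12,13],[9,14]} hit by 13; {[14,16],[14,20]} hit by 16; {[18,22],[21,23],[18,24]} hit by 22; {[23,27]} hit by 27.
Points: 13, 16, 22, 27 (4 total).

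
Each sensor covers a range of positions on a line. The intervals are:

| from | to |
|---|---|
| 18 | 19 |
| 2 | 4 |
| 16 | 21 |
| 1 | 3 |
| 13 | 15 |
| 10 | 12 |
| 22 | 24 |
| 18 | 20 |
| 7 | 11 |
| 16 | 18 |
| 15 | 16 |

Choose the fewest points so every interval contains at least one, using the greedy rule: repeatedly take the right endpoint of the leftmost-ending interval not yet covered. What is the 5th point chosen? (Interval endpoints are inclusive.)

24

Sort by right endpoint; whenever an interval is uncovered, place a point at its right end.
By right end: [1,3]  [2,4]  [7,11]  [10,12]  [13,15]  [15,16]  [16,18]  [18,19]  [18,20]  [16,21]  [22,24]
[1,3] uncovered → point at 3; [7,11] uncovered → point at 11; [13,15] uncovered → point at 15; [16,18] uncovered → point at 18; [22,24] uncovered → point at 24.
Points: 3, 11, 15, 18, 24 (5 total).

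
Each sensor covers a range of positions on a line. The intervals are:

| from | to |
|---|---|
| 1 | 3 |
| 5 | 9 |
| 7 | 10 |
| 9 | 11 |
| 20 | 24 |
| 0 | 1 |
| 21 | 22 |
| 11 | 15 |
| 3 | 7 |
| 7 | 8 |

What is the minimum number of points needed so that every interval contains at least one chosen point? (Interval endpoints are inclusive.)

4

Process intervals by earliest right end; each time one isn't hit yet, stab at its right endpoint.
By right end: [0,1]  [1,3]  [3,7]  [7,8]  [5,9]  [7,10]  [9,11]  [11,15]  [21,22]  [20,24]
[0,1] uncovered → point at 1; [3,7] uncovered → point at 7; [9,11] uncovered → point at 11; [21,22] uncovered → point at 22.
Points: 1, 7, 11, 22 (4 total).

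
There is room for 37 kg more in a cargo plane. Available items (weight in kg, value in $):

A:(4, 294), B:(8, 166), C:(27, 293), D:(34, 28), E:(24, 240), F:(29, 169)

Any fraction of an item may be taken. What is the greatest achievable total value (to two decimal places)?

Order: A (294/4=73.50) > B (166/8=20.75) > C (293/27=10.85) > E (240/24=10.00) > F (169/29=5.83) > D (28/34=0.82)
Fill: take A (4 @ 294) → take B (8 @ 166) → take 25/27 of C → 271.30; 37/37 used.
Total value = 731.30

731.30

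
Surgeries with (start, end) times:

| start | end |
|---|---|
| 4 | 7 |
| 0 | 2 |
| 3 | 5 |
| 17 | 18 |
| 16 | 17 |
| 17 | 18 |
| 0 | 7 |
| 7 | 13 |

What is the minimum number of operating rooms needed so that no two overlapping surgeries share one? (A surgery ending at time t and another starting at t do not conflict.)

3

Events (time:±→running): 0:+→1 0:+→2 2:-→1 3:+→2 4:+→3 … peak 3.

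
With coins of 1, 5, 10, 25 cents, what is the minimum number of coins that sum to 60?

60 = 2×25 + 1×10
Total coins = 2 + 1 = 3

3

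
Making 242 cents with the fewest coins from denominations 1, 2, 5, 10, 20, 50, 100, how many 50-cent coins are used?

Greedy: take as many of the largest coin as possible, then repeat with the remainder.
242 = 2×100 + 2×20 + 1×2
Count of 50: 0

0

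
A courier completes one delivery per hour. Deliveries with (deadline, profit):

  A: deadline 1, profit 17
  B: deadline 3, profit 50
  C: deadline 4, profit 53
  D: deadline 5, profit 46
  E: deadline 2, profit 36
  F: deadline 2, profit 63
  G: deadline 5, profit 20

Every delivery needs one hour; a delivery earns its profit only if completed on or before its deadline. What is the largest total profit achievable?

Profit order: F=63 C=53 B=50 D=46 E=36 G=20 A=17
Assign: F→slot 2, C→slot 4, B→slot 3, D→slot 5, E→slot 1, G skipped, A skipped.
Slots: [1:E] [2:F] [3:B] [4:C] [5:D]
Profit = 36 + 63 + 50 + 53 + 46 = 248

248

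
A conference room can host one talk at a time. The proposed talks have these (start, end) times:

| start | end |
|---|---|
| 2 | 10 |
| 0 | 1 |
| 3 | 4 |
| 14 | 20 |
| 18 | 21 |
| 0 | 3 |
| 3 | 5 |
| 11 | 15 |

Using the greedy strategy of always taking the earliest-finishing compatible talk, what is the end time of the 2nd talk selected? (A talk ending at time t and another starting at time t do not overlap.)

Greedy by earliest finish: after sorting by end time, pick each interval compatible with the last pick.
Sorted by end: (0,1)  (0,3)  (3,4)  (3,5)  (2,10)  (11,15)  (14,20)  (18,21)
take (0,1); take (3,4); take (11,15); take (18,21).
Selected: (0,1) (3,4) (11,15) (18,21)

4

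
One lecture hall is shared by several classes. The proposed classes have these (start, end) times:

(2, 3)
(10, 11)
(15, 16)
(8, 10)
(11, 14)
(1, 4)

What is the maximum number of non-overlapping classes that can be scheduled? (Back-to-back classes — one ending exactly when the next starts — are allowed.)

5

Sort by end time and greedily take each interval whose start is ≥ the last chosen end.
By end time: (2,3), (1,4), (8,10), (10,11), (11,14), (15,16).
Pick (2,3); next start ≥ 3 → (8,10); next start ≥ 10 → (10,11); next start ≥ 11 → (11,14); next start ≥ 14 → (15,16).
Selected 5 classes.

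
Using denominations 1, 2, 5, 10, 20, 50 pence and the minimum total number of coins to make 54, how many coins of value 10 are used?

54 − 1×50→4 − 2×2→0
Count of 10: 0

0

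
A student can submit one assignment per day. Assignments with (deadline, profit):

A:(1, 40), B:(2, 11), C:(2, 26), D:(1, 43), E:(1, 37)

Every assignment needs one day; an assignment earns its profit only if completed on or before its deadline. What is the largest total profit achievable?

69

Sort by profit descending; place each in the latest free slot ≤ its deadline.
Profit order: D=43 A=40 E=37 C=26 B=11
Assign: D→slot 1, A skipped, E skipped, C→slot 2, B skipped.
Slots: [1:D] [2:C]
Profit = 43 + 26 = 69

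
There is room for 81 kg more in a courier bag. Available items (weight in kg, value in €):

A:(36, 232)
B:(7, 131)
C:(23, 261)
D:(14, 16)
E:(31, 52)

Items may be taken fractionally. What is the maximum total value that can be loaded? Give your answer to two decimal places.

649.16

Greedy by value/weight ratio, highest first.
Ratios (sorted): B 18.71, C 11.35, A 6.44, E 1.68, D 1.14
take B (7 @ 131); take C (23 @ 261); take A (36 @ 232); take 15/31 of E → 25.16. Capacity used 81/81.
Total value = 649.16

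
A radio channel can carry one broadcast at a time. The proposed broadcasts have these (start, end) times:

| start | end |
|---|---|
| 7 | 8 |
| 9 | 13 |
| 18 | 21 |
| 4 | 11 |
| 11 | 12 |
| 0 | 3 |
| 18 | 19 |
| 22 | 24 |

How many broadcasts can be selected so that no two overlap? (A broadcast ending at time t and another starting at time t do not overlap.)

5

Sorted by end: (0,3)  (7,8)  (4,11)  (11,12)  (9,13)  (18,19)  (18,21)  (22,24)
take (0,3); take (7,8); take (11,12); take (18,19); take (22,24).
Selected 5 broadcasts.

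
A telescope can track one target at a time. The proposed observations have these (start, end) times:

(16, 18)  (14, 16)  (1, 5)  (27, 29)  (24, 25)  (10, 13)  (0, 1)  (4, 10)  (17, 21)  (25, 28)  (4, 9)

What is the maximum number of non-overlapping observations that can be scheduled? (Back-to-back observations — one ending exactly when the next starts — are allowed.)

Greedy by earliest finish: after sorting by end time, pick each interval compatible with the last pick.
Sorted by end: (0,1)  (1,5)  (4,9)  (4,10)  (10,13)  (14,16)  (16,18)  (17,21)  (24,25)  (25,28)  (27,29)
take (0,1); take (1,5); take (10,13); take (14,16); take (16,18); skip (17,21); take (24,25); take (25,28).
Selected 7 observations.

7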